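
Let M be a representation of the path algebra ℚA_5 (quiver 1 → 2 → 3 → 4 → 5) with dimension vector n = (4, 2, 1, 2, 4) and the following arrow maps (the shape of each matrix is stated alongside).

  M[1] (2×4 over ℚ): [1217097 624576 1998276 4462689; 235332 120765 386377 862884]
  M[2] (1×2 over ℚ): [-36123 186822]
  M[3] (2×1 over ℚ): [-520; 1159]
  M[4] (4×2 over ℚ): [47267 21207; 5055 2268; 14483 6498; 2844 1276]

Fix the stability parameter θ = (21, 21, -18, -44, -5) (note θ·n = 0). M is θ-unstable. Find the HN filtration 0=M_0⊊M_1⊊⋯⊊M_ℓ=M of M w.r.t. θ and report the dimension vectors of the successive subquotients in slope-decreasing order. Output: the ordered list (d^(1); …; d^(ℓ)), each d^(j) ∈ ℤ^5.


Via rank(M_{q-1}∘⋯∘M_p): M ≅ I[1,1]^2, I[1,2], I[1,5], I[4,5], I[5,5]^2.
μ_θ-semistable layers: μ^(1)=21; μ^(2)=-5; μ^(3)=-44

((3, 1, 0, 0, 0); (1, 1, 1, 1, 4); (0, 0, 0, 1, 0))


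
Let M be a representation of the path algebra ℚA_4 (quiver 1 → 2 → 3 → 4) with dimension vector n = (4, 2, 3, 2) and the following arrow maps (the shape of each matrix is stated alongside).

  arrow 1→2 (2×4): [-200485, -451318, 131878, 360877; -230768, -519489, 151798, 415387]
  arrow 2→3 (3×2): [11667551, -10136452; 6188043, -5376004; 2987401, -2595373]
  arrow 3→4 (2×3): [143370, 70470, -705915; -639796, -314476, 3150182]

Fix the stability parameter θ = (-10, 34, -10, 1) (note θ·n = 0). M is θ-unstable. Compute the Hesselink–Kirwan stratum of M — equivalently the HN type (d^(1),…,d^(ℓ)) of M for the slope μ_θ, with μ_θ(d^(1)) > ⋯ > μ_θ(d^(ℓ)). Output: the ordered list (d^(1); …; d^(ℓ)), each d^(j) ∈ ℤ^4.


Via rank(M_{q-1}∘⋯∘M_p): M ≅ I[1,1]^2, I[1,3], I[1,4], I[3,3], I[4,4].
μ_θ-semistable layers: μ^(1)=12; μ^(2)=25/3; μ^(3)=1; μ^(4)=-10

((0, 1, 1, 0); (0, 1, 1, 1); (0, 0, 0, 1); (4, 0, 1, 0))


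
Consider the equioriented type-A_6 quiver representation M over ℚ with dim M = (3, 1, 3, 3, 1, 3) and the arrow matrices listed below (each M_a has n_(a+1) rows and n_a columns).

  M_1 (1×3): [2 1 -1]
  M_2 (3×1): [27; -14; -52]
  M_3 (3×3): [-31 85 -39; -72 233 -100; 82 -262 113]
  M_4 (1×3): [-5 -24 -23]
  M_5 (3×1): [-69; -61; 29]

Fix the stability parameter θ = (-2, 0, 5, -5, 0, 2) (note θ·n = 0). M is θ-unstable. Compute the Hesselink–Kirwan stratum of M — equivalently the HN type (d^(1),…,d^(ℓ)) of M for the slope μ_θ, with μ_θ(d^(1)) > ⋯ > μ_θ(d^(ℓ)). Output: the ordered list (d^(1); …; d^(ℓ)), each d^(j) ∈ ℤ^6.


Via rank(M_{q-1}∘⋯∘M_p): M ≅ I[1,1]^2, I[1,6], I[3,4]^2, I[6,6]^2.
μ_θ-semistable layers: μ^(1)=2; μ^(2)=0; μ^(3)=-2

((0, 0, 0, 0, 0, 3); (0, 1, 3, 3, 1, 0); (3, 0, 0, 0, 0, 0))


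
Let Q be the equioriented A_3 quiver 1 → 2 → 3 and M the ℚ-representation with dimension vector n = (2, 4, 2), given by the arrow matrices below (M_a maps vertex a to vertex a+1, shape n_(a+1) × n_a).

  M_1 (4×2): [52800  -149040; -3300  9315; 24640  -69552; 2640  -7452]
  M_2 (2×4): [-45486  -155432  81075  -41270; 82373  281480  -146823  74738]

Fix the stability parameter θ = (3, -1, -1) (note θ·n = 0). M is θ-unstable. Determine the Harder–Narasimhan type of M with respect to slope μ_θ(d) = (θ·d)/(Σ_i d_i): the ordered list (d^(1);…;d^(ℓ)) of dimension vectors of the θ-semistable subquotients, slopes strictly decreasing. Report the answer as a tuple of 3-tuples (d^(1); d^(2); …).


Interval decomposition of M: I[1,1], I[1,2], I[2,2], I[2,3]^2.
HN type (ℓ=3): μ^(1)=3; μ^(2)=1; μ^(3)=-1

((1, 0, 0); (1, 1, 0); (0, 3, 2))


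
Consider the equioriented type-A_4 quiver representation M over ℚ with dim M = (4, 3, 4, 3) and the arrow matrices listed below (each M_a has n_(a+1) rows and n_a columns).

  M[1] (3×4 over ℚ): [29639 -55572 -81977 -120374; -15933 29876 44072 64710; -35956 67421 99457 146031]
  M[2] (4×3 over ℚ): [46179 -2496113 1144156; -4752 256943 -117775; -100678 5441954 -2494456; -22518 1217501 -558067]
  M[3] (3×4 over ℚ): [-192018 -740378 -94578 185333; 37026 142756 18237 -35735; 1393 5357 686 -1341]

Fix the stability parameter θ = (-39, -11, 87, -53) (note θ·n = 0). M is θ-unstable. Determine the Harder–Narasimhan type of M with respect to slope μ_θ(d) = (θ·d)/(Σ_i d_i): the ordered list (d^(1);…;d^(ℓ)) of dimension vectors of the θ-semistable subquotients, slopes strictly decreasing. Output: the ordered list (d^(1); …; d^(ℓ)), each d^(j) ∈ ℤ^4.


Barcode: M ≅ I[1,1], I[1,2], I[1,4]^2, I[3,3], I[3,4]. HN layers by μ_θ (4 steps, strictly decreasing):
  μ^(1)=87; μ^(2)=17; μ^(3)=-11; μ^(4)=-39

((0, 0, 1, 0); (0, 0, 3, 3); (0, 3, 0, 0); (4, 0, 0, 0))


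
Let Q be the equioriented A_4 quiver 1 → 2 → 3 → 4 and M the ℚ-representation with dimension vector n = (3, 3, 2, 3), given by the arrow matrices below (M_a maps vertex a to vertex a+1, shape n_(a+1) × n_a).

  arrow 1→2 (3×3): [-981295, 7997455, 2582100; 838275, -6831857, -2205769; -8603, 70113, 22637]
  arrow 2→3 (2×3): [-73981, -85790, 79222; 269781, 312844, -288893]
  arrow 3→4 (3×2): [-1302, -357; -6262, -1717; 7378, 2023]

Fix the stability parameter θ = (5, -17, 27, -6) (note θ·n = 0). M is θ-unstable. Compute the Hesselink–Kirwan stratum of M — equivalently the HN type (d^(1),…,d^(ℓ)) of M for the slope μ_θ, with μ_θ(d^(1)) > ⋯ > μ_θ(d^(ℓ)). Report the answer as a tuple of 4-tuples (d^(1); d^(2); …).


Barcode: M ≅ I[1,1], I[1,3], I[1,4], I[2,2], I[4,4]^2. HN layers by μ_θ (5 steps, strictly decreasing):
  μ^(1)=27; μ^(2)=21/2; μ^(3)=5; μ^(4)=-6; μ^(5)=-17

((0, 0, 1, 0); (0, 0, 1, 1); (1, 0, 0, 0); (2, 2, 0, 2); (0, 1, 0, 0))


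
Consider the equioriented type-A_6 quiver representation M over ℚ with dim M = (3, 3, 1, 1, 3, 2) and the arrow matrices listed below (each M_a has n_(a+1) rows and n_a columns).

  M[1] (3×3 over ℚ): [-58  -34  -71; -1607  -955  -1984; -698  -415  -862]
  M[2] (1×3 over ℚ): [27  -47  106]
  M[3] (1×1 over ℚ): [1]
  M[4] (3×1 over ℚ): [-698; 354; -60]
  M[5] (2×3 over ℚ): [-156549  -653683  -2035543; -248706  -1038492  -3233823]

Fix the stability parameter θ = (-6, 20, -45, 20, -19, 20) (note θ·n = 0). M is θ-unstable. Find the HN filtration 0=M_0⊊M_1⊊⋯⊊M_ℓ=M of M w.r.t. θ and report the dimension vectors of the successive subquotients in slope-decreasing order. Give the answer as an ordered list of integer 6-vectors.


Via rank(M_{q-1}∘⋯∘M_p): M ≅ I[1,2]^2, I[1,5], I[5,6]^2.
μ_θ-semistable layers: μ^(1)=20; μ^(2)=1/2; μ^(3)=-6; μ^(4)=-31/3; μ^(5)=-19

((0, 2, 0, 0, 0, 2); (0, 0, 0, 1, 1, 0); (2, 0, 0, 0, 0, 0); (1, 1, 1, 0, 0, 0); (0, 0, 0, 0, 2, 0))


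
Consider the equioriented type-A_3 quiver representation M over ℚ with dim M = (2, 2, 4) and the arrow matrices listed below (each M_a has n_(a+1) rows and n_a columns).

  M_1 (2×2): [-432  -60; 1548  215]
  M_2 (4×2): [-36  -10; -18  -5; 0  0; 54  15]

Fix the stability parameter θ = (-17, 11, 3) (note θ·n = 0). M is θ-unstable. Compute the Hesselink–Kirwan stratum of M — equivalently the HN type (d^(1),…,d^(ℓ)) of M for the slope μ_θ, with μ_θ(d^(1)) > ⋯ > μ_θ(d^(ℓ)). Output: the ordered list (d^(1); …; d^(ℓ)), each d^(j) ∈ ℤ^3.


Barcode: M ≅ I[1,1], I[1,3], I[2,2], I[3,3]^3. HN layers by μ_θ (4 steps, strictly decreasing):
  μ^(1)=11; μ^(2)=7; μ^(3)=3; μ^(4)=-17

((0, 1, 0); (0, 1, 1); (0, 0, 3); (2, 0, 0))


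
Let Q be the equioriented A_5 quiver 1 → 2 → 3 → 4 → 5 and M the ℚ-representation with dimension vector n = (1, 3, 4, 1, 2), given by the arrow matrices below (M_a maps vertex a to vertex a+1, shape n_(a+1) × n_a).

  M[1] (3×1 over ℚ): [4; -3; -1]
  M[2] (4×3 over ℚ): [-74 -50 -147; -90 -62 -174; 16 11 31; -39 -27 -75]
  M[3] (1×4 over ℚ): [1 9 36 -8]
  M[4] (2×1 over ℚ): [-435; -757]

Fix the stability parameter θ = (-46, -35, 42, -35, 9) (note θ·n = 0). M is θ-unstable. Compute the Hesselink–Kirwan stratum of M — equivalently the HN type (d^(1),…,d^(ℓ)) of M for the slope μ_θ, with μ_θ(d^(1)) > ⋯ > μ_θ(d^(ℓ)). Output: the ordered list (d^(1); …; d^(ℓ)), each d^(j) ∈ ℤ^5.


Barcode: M ≅ I[1,5], I[2,3]^2, I[3,3], I[5,5]. HN layers by μ_θ (5 steps, strictly decreasing):
  μ^(1)=42; μ^(2)=9; μ^(3)=7/2; μ^(4)=-35; μ^(5)=-46

((0, 0, 3, 0, 0); (0, 0, 0, 0, 2); (0, 0, 1, 1, 0); (0, 3, 0, 0, 0); (1, 0, 0, 0, 0))


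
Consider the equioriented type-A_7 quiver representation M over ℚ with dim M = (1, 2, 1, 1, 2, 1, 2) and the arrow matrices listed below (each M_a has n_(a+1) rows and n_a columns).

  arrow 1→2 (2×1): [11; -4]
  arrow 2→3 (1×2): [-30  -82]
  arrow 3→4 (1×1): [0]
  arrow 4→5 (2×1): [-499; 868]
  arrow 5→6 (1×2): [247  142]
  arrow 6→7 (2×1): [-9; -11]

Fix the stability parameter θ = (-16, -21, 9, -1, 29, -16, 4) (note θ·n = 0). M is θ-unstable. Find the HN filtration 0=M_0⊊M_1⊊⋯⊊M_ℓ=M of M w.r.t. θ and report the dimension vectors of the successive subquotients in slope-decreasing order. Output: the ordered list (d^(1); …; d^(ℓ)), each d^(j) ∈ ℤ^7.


Barcode: M ≅ I[1,3], I[2,2], I[4,7], I[5,5], I[7,7]. HN layers by μ_θ (7 steps, strictly decreasing):
  μ^(1)=29; μ^(2)=9; μ^(3)=17/3; μ^(4)=4; μ^(5)=-1; μ^(6)=-37/2; μ^(7)=-21

((0, 0, 0, 0, 1, 0, 0); (0, 0, 1, 0, 0, 0, 0); (0, 0, 0, 0, 1, 1, 1); (0, 0, 0, 0, 0, 0, 1); (0, 0, 0, 1, 0, 0, 0); (1, 1, 0, 0, 0, 0, 0); (0, 1, 0, 0, 0, 0, 0))


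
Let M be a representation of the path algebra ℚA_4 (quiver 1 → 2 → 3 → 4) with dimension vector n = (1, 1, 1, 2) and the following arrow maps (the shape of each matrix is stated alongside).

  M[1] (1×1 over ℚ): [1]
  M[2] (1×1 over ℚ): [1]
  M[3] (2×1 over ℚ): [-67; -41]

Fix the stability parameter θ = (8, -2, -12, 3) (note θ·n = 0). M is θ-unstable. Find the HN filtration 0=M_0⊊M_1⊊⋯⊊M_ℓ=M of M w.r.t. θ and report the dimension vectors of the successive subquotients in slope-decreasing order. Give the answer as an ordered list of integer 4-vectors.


Barcode: M ≅ I[1,4], I[4,4]. HN layers by μ_θ (2 steps, strictly decreasing):
  μ^(1)=3; μ^(2)=-2

((0, 0, 0, 2); (1, 1, 1, 0))


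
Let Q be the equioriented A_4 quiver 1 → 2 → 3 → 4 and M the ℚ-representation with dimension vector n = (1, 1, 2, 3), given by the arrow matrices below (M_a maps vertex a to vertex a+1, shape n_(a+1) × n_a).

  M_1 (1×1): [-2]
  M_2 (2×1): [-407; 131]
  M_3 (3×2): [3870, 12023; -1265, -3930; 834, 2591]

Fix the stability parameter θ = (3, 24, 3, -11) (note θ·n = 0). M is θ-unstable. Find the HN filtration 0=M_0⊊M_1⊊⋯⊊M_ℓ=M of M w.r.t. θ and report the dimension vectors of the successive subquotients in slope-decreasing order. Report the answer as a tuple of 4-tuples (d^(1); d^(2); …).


Interval decomposition of M: I[1,4], I[3,4], I[4,4].
HN type (ℓ=4): μ^(1)=16/3; μ^(2)=3; μ^(3)=-4; μ^(4)=-11

((0, 1, 1, 1); (1, 0, 0, 0); (0, 0, 1, 1); (0, 0, 0, 1))


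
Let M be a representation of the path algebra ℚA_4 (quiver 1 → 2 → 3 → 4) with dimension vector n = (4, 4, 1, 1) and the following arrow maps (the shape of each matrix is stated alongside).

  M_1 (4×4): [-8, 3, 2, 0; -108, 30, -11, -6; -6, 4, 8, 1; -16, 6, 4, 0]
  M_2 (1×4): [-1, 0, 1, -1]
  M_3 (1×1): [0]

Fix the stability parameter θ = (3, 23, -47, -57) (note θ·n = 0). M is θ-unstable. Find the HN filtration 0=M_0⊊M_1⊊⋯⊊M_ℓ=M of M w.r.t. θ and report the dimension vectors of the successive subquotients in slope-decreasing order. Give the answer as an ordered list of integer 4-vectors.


Via rank(M_{q-1}∘⋯∘M_p): M ≅ I[1,1], I[1,2]^2, I[1,3], I[2,2], I[4,4].
μ_θ-semistable layers: μ^(1)=23; μ^(2)=3; μ^(3)=-7; μ^(4)=-57

((0, 3, 0, 0); (3, 0, 0, 0); (1, 1, 1, 0); (0, 0, 0, 1))


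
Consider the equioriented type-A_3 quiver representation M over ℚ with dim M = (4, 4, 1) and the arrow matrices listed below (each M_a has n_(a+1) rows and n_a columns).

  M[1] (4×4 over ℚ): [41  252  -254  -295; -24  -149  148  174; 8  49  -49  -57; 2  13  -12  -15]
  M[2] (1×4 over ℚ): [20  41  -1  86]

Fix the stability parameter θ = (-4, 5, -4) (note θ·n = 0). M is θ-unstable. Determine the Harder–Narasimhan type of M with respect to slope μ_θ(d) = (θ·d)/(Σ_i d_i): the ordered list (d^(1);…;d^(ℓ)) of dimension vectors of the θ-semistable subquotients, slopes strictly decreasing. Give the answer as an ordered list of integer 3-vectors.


Via rank(M_{q-1}∘⋯∘M_p): M ≅ I[1,2]^3, I[1,3].
μ_θ-semistable layers: μ^(1)=5; μ^(2)=1/2; μ^(3)=-4

((0, 3, 0); (0, 1, 1); (4, 0, 0))


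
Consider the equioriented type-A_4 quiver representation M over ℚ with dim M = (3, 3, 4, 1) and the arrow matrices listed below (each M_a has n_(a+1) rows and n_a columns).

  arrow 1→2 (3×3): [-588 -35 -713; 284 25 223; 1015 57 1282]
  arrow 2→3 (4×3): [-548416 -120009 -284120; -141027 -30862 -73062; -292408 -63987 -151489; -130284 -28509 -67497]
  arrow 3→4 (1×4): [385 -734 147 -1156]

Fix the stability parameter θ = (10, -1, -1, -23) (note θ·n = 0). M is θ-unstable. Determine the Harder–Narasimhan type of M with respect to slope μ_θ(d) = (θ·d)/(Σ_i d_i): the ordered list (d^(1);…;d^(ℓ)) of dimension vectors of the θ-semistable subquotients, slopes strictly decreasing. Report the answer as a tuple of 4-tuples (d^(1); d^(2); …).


Via rank(M_{q-1}∘⋯∘M_p): M ≅ I[1,3]^2, I[1,4], I[3,3].
μ_θ-semistable layers: μ^(1)=8/3; μ^(2)=-1; μ^(3)=-15/4

((2, 2, 2, 0); (0, 0, 1, 0); (1, 1, 1, 1))


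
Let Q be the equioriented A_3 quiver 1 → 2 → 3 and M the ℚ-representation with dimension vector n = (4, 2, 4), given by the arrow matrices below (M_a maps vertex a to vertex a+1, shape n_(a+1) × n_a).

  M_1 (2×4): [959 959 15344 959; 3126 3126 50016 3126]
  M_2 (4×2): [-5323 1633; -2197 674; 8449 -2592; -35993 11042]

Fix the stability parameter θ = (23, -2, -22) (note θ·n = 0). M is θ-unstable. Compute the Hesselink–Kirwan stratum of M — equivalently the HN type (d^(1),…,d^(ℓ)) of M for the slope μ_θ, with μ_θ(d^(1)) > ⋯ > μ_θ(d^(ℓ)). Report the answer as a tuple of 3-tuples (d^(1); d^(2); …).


Interval decomposition of M: I[1,1]^3, I[1,3], I[2,3], I[3,3]^2.
HN type (ℓ=4): μ^(1)=23; μ^(2)=-1/3; μ^(3)=-12; μ^(4)=-22

((3, 0, 0); (1, 1, 1); (0, 1, 1); (0, 0, 2))


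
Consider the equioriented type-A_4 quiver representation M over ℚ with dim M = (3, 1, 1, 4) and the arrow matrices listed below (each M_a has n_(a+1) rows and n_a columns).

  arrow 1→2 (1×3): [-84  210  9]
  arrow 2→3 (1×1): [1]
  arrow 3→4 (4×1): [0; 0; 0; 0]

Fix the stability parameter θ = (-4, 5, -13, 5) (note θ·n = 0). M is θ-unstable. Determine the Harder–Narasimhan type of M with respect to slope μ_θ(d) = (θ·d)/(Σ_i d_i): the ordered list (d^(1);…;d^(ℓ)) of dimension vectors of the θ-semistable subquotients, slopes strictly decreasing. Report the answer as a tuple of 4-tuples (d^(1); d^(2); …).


Barcode: M ≅ I[1,1]^2, I[1,3], I[4,4]^4. HN layers by μ_θ (2 steps, strictly decreasing):
  μ^(1)=5; μ^(2)=-4

((0, 0, 0, 4); (3, 1, 1, 0))


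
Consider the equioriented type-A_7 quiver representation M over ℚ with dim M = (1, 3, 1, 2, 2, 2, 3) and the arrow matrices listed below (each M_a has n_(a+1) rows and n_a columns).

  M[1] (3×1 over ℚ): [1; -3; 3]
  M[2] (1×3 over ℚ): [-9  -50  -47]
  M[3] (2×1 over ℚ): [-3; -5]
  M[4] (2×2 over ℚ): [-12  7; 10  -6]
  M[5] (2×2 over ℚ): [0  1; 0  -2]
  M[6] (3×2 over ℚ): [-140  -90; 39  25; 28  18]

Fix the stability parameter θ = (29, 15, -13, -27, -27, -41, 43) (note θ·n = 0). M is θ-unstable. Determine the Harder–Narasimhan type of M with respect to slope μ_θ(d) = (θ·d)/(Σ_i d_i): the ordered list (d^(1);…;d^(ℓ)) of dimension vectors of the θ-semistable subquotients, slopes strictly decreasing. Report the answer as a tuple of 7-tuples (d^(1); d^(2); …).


Via rank(M_{q-1}∘⋯∘M_p): M ≅ I[1,2], I[2,2], I[2,5], I[4,7], I[6,7], I[7,7].
μ_θ-semistable layers: μ^(1)=43; μ^(2)=22; μ^(3)=15; μ^(4)=-13; μ^(5)=-95/3; μ^(6)=-41

((0, 0, 0, 0, 0, 0, 3); (1, 1, 0, 0, 0, 0, 0); (0, 1, 0, 0, 0, 0, 0); (0, 1, 1, 1, 1, 0, 0); (0, 0, 0, 1, 1, 1, 0); (0, 0, 0, 0, 0, 1, 0))


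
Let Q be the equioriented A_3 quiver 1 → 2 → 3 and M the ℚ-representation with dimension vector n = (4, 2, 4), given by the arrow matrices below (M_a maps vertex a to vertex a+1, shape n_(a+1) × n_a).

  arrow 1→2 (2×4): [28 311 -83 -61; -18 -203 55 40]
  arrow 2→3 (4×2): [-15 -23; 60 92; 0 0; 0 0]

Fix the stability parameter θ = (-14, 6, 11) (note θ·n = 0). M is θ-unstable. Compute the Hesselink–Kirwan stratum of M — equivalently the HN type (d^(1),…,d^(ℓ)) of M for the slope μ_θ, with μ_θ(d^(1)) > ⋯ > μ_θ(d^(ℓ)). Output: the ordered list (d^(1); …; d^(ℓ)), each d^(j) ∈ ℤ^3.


Via rank(M_{q-1}∘⋯∘M_p): M ≅ I[1,1]^2, I[1,2], I[1,3], I[3,3]^3.
μ_θ-semistable layers: μ^(1)=11; μ^(2)=6; μ^(3)=-14

((0, 0, 4); (0, 2, 0); (4, 0, 0))


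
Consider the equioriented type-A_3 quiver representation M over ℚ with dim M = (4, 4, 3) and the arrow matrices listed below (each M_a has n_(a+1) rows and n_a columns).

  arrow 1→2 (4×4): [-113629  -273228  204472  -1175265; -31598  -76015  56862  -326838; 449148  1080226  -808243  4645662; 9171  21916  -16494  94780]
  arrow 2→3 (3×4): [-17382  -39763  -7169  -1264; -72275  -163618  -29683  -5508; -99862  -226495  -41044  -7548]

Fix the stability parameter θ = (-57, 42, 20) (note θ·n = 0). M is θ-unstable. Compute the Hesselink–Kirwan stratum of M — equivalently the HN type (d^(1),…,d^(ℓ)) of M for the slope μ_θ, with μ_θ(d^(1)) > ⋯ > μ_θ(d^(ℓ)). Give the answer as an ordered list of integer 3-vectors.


Interval decomposition of M: I[1,2], I[1,3]^3.
HN type (ℓ=3): μ^(1)=42; μ^(2)=31; μ^(3)=-57

((0, 1, 0); (0, 3, 3); (4, 0, 0))


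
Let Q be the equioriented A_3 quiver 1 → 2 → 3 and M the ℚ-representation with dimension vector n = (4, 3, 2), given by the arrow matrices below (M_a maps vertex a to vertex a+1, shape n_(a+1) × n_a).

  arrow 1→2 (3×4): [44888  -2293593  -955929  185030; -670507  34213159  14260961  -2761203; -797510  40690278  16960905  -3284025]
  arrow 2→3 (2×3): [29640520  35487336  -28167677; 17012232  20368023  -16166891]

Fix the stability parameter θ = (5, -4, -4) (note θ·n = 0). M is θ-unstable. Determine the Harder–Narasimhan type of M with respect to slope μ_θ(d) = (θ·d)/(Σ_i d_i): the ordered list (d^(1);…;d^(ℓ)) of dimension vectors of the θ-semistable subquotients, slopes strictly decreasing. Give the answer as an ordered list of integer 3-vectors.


Interval decomposition of M: I[1,1], I[1,2], I[1,3]^2.
HN type (ℓ=3): μ^(1)=5; μ^(2)=1/2; μ^(3)=-1

((1, 0, 0); (1, 1, 0); (2, 2, 2))


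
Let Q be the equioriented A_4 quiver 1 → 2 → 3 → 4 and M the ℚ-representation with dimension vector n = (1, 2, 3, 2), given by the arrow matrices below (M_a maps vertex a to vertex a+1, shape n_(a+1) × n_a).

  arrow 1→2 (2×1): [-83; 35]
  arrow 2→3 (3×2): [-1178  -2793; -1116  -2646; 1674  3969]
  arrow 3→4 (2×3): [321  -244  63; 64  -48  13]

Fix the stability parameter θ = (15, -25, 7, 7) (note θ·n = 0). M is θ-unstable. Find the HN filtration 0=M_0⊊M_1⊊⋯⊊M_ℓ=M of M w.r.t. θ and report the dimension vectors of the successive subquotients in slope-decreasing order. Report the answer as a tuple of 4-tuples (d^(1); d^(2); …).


Via rank(M_{q-1}∘⋯∘M_p): M ≅ I[1,4], I[2,2], I[3,3], I[3,4].
μ_θ-semistable layers: μ^(1)=7; μ^(2)=-5; μ^(3)=-25

((0, 0, 3, 2); (1, 1, 0, 0); (0, 1, 0, 0))


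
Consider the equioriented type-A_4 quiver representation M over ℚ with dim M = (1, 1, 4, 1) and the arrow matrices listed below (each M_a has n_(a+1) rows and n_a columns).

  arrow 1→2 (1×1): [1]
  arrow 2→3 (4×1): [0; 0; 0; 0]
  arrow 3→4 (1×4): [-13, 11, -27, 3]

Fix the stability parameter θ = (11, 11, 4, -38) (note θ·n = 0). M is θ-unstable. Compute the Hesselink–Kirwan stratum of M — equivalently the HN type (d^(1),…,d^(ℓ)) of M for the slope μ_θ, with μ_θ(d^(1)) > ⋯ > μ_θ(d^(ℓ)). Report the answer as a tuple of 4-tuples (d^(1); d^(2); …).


Barcode: M ≅ I[1,2], I[3,3]^3, I[3,4]. HN layers by μ_θ (3 steps, strictly decreasing):
  μ^(1)=11; μ^(2)=4; μ^(3)=-17

((1, 1, 0, 0); (0, 0, 3, 0); (0, 0, 1, 1))


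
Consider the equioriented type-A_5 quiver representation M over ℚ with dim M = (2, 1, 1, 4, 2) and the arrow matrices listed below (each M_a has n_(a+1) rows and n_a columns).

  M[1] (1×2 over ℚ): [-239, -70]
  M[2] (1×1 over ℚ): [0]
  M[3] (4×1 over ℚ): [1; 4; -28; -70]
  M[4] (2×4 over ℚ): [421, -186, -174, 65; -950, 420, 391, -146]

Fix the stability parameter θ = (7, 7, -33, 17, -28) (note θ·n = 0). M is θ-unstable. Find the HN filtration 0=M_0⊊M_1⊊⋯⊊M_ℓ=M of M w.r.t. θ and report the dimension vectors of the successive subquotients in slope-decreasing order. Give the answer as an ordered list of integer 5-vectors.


Via rank(M_{q-1}∘⋯∘M_p): M ≅ I[1,1], I[1,2], I[3,5], I[4,4]^2, I[4,5].
μ_θ-semistable layers: μ^(1)=17; μ^(2)=7; μ^(3)=-11/2; μ^(4)=-33

((0, 0, 0, 2, 0); (2, 1, 0, 0, 0); (0, 0, 0, 2, 2); (0, 0, 1, 0, 0))


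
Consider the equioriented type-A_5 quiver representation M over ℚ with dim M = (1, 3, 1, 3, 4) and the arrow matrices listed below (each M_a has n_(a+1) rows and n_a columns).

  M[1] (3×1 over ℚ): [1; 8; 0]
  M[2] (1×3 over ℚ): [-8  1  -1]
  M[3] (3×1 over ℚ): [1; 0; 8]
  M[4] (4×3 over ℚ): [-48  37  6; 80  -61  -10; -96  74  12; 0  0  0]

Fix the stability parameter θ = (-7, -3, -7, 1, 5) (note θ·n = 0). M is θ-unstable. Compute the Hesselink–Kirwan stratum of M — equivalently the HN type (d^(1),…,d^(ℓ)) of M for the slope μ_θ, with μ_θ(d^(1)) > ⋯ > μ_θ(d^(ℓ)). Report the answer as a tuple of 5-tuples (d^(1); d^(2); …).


Via rank(M_{q-1}∘⋯∘M_p): M ≅ I[1,2], I[2,2], I[2,4], I[4,5]^2, I[5,5]^2.
μ_θ-semistable layers: μ^(1)=5; μ^(2)=1; μ^(3)=-3; μ^(4)=-5; μ^(5)=-7

((0, 0, 0, 0, 4); (0, 0, 0, 3, 0); (0, 2, 0, 0, 0); (0, 1, 1, 0, 0); (1, 0, 0, 0, 0))


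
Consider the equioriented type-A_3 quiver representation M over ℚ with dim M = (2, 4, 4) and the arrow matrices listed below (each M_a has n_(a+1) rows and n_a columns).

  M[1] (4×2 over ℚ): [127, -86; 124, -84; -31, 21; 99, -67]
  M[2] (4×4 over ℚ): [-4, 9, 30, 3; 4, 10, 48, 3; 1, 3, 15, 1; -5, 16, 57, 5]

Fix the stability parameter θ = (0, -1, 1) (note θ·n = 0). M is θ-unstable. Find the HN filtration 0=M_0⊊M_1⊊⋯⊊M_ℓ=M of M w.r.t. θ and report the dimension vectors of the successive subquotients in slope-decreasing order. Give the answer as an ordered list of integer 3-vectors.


Via rank(M_{q-1}∘⋯∘M_p): M ≅ I[1,3]^2, I[2,3]^2.
μ_θ-semistable layers: μ^(1)=1; μ^(2)=-1/2; μ^(3)=-1

((0, 0, 4); (2, 2, 0); (0, 2, 0))


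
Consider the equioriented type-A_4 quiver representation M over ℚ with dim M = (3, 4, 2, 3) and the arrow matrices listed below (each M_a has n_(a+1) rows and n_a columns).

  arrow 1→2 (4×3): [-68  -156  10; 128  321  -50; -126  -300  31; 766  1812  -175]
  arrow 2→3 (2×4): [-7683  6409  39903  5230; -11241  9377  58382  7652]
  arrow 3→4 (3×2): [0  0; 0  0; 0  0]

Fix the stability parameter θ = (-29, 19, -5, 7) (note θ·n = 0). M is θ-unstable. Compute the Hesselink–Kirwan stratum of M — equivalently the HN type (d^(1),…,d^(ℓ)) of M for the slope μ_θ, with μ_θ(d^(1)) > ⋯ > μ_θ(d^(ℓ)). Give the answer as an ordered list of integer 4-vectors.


Via rank(M_{q-1}∘⋯∘M_p): M ≅ I[1,1], I[1,3]^2, I[2,2]^2, I[4,4]^3.
μ_θ-semistable layers: μ^(1)=19; μ^(2)=7; μ^(3)=-29

((0, 2, 0, 0); (0, 2, 2, 3); (3, 0, 0, 0))


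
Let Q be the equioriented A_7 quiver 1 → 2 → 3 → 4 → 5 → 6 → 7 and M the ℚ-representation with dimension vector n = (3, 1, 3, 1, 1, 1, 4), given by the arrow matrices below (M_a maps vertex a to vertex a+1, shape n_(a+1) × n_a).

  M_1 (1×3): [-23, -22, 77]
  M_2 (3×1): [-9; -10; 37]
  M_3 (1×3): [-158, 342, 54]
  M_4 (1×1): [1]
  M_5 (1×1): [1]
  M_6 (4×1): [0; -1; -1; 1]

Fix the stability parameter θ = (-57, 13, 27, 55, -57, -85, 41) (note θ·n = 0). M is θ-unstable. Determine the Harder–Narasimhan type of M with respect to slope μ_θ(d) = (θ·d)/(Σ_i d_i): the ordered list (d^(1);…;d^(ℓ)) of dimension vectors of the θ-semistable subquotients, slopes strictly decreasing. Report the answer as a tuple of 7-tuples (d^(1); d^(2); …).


Via rank(M_{q-1}∘⋯∘M_p): M ≅ I[1,1]^2, I[1,3], I[3,3], I[3,7], I[7,7]^3.
μ_θ-semistable layers: μ^(1)=41; μ^(2)=27; μ^(3)=13; μ^(4)=-15; μ^(5)=-57

((0, 0, 0, 0, 0, 0, 4); (0, 0, 2, 0, 0, 0, 0); (0, 1, 0, 0, 0, 0, 0); (0, 0, 1, 1, 1, 1, 0); (3, 0, 0, 0, 0, 0, 0))


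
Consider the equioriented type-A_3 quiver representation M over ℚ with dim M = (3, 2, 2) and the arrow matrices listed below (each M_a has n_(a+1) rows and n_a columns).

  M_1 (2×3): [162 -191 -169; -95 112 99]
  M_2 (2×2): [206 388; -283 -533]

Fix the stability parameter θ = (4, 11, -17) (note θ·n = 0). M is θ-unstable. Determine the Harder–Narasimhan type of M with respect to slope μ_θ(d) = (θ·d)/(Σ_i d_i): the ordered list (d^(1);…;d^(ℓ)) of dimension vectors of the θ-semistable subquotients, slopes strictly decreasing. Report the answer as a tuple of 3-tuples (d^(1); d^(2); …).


Via rank(M_{q-1}∘⋯∘M_p): M ≅ I[1,1], I[1,3]^2.
μ_θ-semistable layers: μ^(1)=4; μ^(2)=-2/3

((1, 0, 0); (2, 2, 2))


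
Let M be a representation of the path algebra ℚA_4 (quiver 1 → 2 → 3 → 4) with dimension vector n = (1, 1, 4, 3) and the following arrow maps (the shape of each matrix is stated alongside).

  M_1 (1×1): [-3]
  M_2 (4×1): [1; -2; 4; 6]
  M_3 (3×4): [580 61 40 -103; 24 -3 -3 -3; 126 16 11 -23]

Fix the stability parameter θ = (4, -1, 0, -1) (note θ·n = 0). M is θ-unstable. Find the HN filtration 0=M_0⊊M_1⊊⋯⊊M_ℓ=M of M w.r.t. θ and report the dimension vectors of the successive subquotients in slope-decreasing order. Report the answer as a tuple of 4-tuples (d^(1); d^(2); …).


Interval decomposition of M: I[1,3], I[3,4]^3.
HN type (ℓ=2): μ^(1)=1; μ^(2)=-1/2

((1, 1, 1, 0); (0, 0, 3, 3))


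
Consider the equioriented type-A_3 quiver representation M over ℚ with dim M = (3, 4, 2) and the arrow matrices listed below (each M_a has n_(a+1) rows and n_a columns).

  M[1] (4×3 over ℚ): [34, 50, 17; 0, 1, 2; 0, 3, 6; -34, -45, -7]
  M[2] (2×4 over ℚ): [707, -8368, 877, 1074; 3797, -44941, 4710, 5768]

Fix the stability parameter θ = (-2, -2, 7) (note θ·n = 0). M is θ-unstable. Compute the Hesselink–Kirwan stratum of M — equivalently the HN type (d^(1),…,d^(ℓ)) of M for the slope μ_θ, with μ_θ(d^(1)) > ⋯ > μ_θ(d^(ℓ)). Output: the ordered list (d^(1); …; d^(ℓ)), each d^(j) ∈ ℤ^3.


Interval decomposition of M: I[1,1], I[1,2], I[1,3], I[2,2], I[2,3].
HN type (ℓ=2): μ^(1)=7; μ^(2)=-2

((0, 0, 2); (3, 4, 0))


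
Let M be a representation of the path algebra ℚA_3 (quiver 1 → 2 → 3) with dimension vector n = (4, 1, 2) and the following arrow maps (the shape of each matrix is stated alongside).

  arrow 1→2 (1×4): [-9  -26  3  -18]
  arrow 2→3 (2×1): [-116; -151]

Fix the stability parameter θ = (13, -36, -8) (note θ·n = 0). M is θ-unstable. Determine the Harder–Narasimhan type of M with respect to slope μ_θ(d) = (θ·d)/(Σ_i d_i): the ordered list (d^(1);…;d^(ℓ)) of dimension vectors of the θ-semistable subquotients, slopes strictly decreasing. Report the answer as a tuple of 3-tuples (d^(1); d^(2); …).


Barcode: M ≅ I[1,1]^3, I[1,3], I[3,3]. HN layers by μ_θ (3 steps, strictly decreasing):
  μ^(1)=13; μ^(2)=-8; μ^(3)=-23/2

((3, 0, 0); (0, 0, 2); (1, 1, 0))


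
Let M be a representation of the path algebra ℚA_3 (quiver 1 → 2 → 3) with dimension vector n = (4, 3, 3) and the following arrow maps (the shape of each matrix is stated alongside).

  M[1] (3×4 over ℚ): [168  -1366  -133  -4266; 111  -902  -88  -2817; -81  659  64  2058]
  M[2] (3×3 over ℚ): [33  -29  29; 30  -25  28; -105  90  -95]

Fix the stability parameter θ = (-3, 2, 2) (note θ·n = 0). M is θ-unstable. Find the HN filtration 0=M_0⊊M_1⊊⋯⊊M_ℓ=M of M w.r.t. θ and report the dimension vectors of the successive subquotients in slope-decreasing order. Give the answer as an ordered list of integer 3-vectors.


Interval decomposition of M: I[1,1], I[1,2], I[1,3]^2, I[3,3].
HN type (ℓ=2): μ^(1)=2; μ^(2)=-3

((0, 3, 3); (4, 0, 0))


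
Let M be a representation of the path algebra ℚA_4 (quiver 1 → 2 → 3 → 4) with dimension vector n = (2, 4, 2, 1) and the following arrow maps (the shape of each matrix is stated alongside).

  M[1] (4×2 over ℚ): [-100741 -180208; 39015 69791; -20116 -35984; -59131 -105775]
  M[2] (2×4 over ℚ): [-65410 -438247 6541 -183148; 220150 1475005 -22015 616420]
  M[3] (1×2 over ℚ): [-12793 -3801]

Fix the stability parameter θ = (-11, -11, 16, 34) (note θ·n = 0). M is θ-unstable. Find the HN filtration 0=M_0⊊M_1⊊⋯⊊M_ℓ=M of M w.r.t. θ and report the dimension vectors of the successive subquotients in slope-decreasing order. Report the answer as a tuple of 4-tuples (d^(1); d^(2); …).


Barcode: M ≅ I[1,2], I[1,4], I[2,2]^2, I[3,3]. HN layers by μ_θ (3 steps, strictly decreasing):
  μ^(1)=34; μ^(2)=16; μ^(3)=-11

((0, 0, 0, 1); (0, 0, 2, 0); (2, 4, 0, 0))


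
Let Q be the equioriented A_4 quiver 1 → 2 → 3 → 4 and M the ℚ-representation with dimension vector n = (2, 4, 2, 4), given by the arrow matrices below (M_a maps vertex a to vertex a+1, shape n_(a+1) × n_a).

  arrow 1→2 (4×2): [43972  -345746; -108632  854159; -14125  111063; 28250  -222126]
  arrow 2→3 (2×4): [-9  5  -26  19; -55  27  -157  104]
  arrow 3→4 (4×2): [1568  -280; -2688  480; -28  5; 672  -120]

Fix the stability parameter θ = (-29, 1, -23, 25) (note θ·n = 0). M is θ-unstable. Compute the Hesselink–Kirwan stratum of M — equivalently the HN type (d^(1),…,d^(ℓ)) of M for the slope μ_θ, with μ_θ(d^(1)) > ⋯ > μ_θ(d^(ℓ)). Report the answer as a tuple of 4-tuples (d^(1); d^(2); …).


Interval decomposition of M: I[1,3], I[1,4], I[2,2]^2, I[4,4]^3.
HN type (ℓ=4): μ^(1)=25; μ^(2)=1; μ^(3)=-11; μ^(4)=-29

((0, 0, 0, 4); (0, 2, 0, 0); (0, 2, 2, 0); (2, 0, 0, 0))


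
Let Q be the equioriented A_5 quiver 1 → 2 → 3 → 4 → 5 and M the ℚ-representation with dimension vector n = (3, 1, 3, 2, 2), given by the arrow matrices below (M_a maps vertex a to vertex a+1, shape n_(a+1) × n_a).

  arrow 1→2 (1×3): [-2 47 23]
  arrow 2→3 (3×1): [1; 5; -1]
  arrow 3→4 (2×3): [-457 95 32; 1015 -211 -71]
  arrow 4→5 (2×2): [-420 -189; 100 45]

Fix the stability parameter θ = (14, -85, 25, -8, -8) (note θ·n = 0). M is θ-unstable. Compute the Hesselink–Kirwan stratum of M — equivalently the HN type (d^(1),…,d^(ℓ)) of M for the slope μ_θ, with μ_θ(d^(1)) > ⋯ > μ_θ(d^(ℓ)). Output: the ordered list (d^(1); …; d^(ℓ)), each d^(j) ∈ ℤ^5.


Interval decomposition of M: I[1,1]^2, I[1,5], I[3,3], I[3,4], I[5,5].
HN type (ℓ=6): μ^(1)=25; μ^(2)=14; μ^(3)=17/2; μ^(4)=3; μ^(5)=-8; μ^(6)=-71/2

((0, 0, 1, 0, 0); (2, 0, 0, 0, 0); (0, 0, 1, 1, 0); (0, 0, 1, 1, 1); (0, 0, 0, 0, 1); (1, 1, 0, 0, 0))


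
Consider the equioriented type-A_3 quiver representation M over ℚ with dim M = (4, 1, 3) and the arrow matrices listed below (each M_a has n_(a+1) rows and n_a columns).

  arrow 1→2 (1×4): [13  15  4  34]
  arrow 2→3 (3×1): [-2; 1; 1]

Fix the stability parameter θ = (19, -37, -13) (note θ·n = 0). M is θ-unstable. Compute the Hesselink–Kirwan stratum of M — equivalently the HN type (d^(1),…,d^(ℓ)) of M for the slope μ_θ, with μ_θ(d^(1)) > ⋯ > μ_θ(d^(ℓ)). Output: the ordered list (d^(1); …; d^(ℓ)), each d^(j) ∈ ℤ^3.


Via rank(M_{q-1}∘⋯∘M_p): M ≅ I[1,1]^3, I[1,3], I[3,3]^2.
μ_θ-semistable layers: μ^(1)=19; μ^(2)=-31/3; μ^(3)=-13

((3, 0, 0); (1, 1, 1); (0, 0, 2))


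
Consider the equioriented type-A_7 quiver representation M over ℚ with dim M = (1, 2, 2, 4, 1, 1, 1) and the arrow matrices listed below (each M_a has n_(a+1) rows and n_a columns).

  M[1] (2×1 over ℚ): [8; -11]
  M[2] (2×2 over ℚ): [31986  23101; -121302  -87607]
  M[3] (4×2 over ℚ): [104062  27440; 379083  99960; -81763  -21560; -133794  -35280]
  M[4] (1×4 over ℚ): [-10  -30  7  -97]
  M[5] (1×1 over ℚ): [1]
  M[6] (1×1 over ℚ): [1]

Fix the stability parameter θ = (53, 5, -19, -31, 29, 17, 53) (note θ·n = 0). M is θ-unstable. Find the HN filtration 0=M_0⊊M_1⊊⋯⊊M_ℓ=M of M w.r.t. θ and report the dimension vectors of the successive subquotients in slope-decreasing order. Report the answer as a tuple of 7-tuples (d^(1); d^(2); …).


Barcode: M ≅ I[1,7], I[2,2], I[3,3], I[4,4]^3. HN layers by μ_θ (6 steps, strictly decreasing):
  μ^(1)=53; μ^(2)=23; μ^(3)=5; μ^(4)=2; μ^(5)=-19; μ^(6)=-31

((0, 0, 0, 0, 0, 0, 1); (0, 0, 0, 0, 1, 1, 0); (0, 1, 0, 0, 0, 0, 0); (1, 1, 1, 1, 0, 0, 0); (0, 0, 1, 0, 0, 0, 0); (0, 0, 0, 3, 0, 0, 0))


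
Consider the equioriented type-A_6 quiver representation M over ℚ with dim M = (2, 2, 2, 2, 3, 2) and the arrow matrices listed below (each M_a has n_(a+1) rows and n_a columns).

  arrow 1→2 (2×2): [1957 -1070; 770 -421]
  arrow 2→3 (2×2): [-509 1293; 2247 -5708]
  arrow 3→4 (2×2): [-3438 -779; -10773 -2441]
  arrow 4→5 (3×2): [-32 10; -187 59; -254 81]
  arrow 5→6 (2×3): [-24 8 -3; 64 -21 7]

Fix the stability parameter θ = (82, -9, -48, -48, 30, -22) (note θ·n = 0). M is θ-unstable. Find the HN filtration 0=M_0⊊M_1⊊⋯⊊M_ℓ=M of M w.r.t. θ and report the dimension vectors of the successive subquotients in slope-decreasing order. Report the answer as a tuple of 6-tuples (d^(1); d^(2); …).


Via rank(M_{q-1}∘⋯∘M_p): M ≅ I[1,6]^2, I[5,5].
μ_θ-semistable layers: μ^(1)=30; μ^(2)=4; μ^(3)=-23/4

((0, 0, 0, 0, 1, 0); (0, 0, 0, 0, 2, 2); (2, 2, 2, 2, 0, 0))


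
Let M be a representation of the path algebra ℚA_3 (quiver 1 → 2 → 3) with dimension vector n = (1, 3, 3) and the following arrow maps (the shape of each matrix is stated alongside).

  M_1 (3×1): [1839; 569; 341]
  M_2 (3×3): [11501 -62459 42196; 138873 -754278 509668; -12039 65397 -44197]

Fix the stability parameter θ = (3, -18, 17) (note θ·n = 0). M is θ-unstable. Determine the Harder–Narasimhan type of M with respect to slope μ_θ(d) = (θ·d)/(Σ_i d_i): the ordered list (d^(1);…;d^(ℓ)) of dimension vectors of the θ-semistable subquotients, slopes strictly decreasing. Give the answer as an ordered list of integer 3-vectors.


Interval decomposition of M: I[1,3], I[2,3]^2.
HN type (ℓ=3): μ^(1)=17; μ^(2)=-15/2; μ^(3)=-18

((0, 0, 3); (1, 1, 0); (0, 2, 0))


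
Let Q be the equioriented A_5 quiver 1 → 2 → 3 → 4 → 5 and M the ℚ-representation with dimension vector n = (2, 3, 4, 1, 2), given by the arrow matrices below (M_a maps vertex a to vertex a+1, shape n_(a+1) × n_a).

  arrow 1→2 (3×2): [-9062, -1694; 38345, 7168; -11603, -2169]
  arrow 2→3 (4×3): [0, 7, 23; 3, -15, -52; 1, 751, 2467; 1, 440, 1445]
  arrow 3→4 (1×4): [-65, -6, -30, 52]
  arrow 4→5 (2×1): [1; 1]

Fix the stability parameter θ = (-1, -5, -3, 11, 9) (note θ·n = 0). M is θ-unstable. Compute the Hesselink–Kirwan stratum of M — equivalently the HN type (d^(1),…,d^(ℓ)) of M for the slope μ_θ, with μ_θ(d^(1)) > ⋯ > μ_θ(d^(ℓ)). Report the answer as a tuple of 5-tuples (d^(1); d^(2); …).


Via rank(M_{q-1}∘⋯∘M_p): M ≅ I[1,3], I[1,5], I[2,3], I[3,3], I[5,5].
μ_θ-semistable layers: μ^(1)=10; μ^(2)=9; μ^(3)=-3; μ^(4)=-5

((0, 0, 0, 1, 1); (0, 0, 0, 0, 1); (2, 2, 4, 0, 0); (0, 1, 0, 0, 0))


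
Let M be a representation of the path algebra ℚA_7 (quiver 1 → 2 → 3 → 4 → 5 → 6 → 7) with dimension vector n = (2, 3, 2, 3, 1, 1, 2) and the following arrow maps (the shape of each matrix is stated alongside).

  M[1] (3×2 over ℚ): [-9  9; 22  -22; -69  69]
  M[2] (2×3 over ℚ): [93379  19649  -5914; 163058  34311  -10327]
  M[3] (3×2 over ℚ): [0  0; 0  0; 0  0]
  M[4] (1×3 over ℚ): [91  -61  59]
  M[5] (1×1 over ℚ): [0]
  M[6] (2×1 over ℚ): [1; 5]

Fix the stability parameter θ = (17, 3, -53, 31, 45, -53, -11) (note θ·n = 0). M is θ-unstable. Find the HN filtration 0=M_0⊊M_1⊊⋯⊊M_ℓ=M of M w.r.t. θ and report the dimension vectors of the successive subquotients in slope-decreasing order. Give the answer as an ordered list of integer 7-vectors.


Interval decomposition of M: I[1,1], I[1,3], I[2,2], I[2,3], I[4,4]^2, I[4,5], I[6,7], I[7,7].
HN type (ℓ=7): μ^(1)=45; μ^(2)=31; μ^(3)=17; μ^(4)=3; μ^(5)=-11; μ^(6)=-25; μ^(7)=-53

((0, 0, 0, 0, 1, 0, 0); (0, 0, 0, 3, 0, 0, 0); (1, 0, 0, 0, 0, 0, 0); (0, 1, 0, 0, 0, 0, 0); (1, 1, 1, 0, 0, 0, 2); (0, 1, 1, 0, 0, 0, 0); (0, 0, 0, 0, 0, 1, 0))


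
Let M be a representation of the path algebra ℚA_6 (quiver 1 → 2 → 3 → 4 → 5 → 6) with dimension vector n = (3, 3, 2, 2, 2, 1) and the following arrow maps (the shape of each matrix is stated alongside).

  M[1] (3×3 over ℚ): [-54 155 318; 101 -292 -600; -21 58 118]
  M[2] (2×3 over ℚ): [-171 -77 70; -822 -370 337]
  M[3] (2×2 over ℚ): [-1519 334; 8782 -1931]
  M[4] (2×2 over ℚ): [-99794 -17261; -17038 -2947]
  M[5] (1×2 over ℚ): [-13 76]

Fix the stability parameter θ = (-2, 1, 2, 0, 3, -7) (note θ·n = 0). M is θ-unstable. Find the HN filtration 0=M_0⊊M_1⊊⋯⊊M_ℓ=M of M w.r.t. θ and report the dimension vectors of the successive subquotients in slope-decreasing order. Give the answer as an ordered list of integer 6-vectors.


Interval decomposition of M: I[1,2], I[1,4], I[1,6], I[5,5].
HN type (ℓ=4): μ^(1)=3; μ^(2)=1; μ^(3)=-1/5; μ^(4)=-2

((0, 0, 0, 0, 1, 0); (0, 2, 1, 1, 0, 0); (0, 1, 1, 1, 1, 1); (3, 0, 0, 0, 0, 0))


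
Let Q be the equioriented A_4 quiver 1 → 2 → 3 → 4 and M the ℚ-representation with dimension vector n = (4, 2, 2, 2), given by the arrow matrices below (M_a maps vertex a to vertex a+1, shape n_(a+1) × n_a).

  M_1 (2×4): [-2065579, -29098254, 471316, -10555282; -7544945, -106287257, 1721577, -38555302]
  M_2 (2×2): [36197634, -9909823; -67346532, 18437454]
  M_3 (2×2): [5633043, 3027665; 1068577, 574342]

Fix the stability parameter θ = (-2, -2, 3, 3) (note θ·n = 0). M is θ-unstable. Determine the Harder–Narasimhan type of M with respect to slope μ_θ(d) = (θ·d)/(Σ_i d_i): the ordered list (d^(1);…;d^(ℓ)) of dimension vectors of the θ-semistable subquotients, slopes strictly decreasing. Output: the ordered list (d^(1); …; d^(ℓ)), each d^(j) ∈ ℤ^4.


Interval decomposition of M: I[1,1]^2, I[1,2], I[1,4], I[3,4].
HN type (ℓ=2): μ^(1)=3; μ^(2)=-2

((0, 0, 2, 2); (4, 2, 0, 0))


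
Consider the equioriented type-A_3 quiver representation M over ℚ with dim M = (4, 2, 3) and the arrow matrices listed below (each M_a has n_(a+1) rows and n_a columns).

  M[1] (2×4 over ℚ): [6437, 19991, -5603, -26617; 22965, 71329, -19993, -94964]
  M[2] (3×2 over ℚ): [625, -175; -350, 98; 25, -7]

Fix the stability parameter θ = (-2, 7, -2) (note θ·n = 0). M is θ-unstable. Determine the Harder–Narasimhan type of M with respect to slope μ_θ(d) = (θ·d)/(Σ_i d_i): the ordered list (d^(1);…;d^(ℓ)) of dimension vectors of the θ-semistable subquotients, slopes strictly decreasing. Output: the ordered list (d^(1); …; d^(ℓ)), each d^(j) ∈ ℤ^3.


Interval decomposition of M: I[1,1]^2, I[1,2], I[1,3], I[3,3]^2.
HN type (ℓ=3): μ^(1)=7; μ^(2)=5/2; μ^(3)=-2

((0, 1, 0); (0, 1, 1); (4, 0, 2))


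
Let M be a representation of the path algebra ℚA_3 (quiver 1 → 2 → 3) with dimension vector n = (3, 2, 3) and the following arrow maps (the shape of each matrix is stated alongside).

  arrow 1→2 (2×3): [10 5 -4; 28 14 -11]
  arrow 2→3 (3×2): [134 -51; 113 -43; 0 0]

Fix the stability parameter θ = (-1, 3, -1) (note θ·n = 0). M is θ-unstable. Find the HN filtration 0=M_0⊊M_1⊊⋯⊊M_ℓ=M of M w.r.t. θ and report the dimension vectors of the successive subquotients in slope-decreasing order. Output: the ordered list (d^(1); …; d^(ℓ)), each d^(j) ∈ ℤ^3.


Barcode: M ≅ I[1,1], I[1,3]^2, I[3,3]. HN layers by μ_θ (2 steps, strictly decreasing):
  μ^(1)=1; μ^(2)=-1

((0, 2, 2); (3, 0, 1))
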